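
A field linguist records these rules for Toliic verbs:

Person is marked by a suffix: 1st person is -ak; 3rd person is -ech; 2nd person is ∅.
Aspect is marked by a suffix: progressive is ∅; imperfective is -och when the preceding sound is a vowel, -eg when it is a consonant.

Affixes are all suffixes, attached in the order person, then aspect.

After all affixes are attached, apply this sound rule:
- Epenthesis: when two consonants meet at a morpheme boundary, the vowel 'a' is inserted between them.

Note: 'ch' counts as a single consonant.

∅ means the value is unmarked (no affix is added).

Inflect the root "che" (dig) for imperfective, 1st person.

cheakeg

Attach person 1st person -ak → cheak.
Attach aspect imperfective -eg (after consonant 'k') → cheakeg.
Epenthesis: no change.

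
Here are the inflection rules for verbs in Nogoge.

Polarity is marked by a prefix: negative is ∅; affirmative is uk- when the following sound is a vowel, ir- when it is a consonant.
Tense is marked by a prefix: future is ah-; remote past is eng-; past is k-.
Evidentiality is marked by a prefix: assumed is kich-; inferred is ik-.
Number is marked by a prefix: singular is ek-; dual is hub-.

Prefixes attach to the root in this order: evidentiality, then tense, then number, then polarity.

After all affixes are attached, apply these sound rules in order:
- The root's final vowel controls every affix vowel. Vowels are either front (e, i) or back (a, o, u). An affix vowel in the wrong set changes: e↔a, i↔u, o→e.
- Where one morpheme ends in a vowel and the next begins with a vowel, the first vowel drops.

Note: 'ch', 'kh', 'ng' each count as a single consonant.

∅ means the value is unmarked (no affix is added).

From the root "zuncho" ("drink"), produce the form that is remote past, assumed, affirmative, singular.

ukakangkuchzuncho

Attach evidentiality assumed kich- → kichzuncho.
Attach tense remote past eng- → engkichzuncho.
Attach number singular ek- → ekengkichzuncho.
Attach polarity affirmative uk- (before vowel 'e') → ukekengkichzuncho.
Apply vowel harmony: ukekengkichzuncho → ukakangkuchzuncho.
Vowel deletion: no change.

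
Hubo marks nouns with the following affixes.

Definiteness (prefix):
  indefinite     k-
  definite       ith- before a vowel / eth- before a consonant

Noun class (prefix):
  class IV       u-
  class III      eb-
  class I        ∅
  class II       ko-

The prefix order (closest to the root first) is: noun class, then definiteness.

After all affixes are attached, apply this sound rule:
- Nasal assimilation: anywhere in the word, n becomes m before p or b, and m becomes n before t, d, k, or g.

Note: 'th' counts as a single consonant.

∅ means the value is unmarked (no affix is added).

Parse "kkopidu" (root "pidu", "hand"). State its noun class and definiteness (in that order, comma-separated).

class II, indefinite

Segment: k-ko-pidu.
noun class: ko- → class II.
definiteness: k- → indefinite.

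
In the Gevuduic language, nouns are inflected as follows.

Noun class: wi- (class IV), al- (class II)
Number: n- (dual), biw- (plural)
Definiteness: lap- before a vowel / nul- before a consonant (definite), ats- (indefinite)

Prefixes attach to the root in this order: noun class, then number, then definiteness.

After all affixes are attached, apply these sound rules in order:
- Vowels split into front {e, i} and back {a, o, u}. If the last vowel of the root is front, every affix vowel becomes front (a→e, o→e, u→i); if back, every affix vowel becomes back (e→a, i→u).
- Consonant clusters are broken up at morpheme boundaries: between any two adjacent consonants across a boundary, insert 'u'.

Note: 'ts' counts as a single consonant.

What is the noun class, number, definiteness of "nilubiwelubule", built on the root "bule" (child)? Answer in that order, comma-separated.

class II, plural, definite

Segment: nul-biw-al-bule.
noun class: al- → class II.
number: biw- → plural.
definiteness: lap/nul- → definite.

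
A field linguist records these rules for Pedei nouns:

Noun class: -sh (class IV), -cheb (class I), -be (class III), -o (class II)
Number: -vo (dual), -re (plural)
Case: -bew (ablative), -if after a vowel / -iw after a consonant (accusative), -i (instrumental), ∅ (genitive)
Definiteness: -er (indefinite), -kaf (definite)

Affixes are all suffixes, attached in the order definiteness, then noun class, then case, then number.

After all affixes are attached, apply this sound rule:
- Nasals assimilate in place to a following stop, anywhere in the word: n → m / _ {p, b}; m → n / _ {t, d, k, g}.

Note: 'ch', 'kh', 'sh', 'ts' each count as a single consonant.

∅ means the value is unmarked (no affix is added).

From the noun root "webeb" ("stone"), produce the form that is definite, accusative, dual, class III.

Attach definiteness definite -kaf → webebkaf.
Attach noun class class III -be → webebkafbe.
Attach case accusative -if (after vowel 'e') → webebkafbeif.
Attach number dual -vo → webebkafbeifvo.
Nasal assimilation: no change.

webebkafbeifvo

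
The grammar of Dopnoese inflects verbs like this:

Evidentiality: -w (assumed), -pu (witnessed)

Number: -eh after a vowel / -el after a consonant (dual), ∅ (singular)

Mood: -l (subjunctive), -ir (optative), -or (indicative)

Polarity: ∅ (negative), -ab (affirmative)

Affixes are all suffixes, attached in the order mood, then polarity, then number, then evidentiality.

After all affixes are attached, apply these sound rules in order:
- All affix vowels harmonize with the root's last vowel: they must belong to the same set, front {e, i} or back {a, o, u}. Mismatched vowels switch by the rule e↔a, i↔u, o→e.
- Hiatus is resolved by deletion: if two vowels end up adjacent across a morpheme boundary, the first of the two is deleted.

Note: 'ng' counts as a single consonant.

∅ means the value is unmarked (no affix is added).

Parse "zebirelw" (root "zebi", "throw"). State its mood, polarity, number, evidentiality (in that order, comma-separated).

Segment: zebi-ir-el-w.
mood: -ir → optative.
polarity: ∅ → negative.
number: -eh/el → dual.
evidentiality: -w → assumed.

optative, negative, dual, assumed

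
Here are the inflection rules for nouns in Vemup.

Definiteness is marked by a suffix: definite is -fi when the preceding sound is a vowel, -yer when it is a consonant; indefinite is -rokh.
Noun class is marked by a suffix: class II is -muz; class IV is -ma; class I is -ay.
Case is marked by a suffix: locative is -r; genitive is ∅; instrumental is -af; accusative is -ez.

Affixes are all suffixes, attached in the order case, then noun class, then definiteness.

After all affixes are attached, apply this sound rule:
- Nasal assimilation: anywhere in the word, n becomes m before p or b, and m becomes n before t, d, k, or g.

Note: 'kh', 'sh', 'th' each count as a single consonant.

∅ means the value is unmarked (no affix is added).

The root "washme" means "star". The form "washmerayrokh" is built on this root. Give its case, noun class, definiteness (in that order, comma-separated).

Segment: washme-r-ay-rokh.
case: -r → locative.
noun class: -ay → class I.
definiteness: -rokh → indefinite.

locative, class I, indefinite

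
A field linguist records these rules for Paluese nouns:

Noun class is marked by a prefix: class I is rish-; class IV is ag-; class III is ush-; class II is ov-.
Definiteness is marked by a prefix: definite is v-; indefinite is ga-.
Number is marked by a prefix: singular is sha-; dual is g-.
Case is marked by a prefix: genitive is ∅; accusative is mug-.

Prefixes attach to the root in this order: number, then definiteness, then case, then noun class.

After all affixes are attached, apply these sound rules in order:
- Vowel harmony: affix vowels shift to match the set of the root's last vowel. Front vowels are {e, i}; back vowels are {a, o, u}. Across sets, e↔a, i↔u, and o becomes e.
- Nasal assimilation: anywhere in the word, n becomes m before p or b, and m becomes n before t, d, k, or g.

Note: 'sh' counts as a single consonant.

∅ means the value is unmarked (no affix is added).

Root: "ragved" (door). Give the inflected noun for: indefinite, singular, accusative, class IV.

egmiggesheragved

Attach number singular sha- → sharagved.
Attach definiteness indefinite ga- → gasharagved.
Attach case accusative mug- → muggasharagved.
Attach noun class class IV ag- → agmuggasharagved.
Apply vowel harmony: agmuggasharagved → egmiggesheragved.
Nasal assimilation: no change.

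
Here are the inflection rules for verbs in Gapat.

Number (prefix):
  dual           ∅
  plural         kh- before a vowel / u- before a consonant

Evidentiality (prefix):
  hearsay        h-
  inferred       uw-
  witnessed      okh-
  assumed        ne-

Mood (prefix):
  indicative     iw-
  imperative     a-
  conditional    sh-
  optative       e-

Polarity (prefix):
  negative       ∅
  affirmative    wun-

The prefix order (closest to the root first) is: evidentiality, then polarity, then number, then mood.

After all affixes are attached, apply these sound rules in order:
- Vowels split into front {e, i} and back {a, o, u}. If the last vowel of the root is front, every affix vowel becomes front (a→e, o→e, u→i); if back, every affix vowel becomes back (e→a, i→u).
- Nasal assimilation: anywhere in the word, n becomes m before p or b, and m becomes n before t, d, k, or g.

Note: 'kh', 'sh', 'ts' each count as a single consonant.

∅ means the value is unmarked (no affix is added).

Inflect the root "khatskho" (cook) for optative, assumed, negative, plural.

aunakhatskho

Attach evidentiality assumed ne- → nekhatskho.
polarity = negative: zero marking, form stays nekhatskho.
Attach number plural u- (before consonant 'n') → unekhatskho.
Attach mood optative e- → eunekhatskho.
Apply vowel harmony: eunekhatskho → aunakhatskho.
Nasal assimilation: no change.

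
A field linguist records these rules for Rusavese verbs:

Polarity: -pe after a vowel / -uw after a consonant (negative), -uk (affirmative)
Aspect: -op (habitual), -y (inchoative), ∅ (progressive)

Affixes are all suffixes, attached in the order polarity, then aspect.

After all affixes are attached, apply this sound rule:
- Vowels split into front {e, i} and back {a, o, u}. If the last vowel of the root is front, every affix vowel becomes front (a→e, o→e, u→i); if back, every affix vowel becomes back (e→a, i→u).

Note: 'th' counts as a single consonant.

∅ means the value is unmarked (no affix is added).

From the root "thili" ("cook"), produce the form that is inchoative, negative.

thilipey

Attach polarity negative -pe (after vowel 'i') → thilipe.
Attach aspect inchoative -y → thilipey.
Vowel harmony: no change.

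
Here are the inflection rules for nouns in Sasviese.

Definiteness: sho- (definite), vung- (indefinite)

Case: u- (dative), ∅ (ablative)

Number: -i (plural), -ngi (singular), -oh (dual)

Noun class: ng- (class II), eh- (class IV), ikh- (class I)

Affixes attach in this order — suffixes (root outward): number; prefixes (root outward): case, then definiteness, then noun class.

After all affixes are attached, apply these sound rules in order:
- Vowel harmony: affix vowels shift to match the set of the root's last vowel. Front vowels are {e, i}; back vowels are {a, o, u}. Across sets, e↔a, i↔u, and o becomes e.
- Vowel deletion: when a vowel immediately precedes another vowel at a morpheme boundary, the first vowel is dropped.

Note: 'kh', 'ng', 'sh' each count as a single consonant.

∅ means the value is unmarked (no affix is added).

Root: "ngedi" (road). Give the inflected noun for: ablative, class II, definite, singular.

ngshengedingi

case = ablative: zero marking, form stays ngedi.
Attach definiteness definite sho- → shongedi.
Attach noun class class II ng- → ngshongedi.
Attach number singular -ngi → ngshongedingi.
Apply vowel harmony: ngshongedingi → ngshengedingi.
Vowel deletion: no change.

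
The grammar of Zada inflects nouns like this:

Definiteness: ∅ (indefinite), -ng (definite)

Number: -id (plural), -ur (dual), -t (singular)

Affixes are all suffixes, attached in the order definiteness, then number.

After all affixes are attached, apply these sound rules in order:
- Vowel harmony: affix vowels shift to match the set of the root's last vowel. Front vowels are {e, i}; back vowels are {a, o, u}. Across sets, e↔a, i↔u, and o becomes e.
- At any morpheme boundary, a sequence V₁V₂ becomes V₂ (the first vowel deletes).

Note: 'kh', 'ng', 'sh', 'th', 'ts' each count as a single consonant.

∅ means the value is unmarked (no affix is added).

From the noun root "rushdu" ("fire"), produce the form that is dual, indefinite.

rushdur

definiteness = indefinite: zero marking, form stays rushdu.
Attach number dual -ur → rushduur.
Vowel harmony: no change.
Apply vowel deletion: rushduur → rushdur.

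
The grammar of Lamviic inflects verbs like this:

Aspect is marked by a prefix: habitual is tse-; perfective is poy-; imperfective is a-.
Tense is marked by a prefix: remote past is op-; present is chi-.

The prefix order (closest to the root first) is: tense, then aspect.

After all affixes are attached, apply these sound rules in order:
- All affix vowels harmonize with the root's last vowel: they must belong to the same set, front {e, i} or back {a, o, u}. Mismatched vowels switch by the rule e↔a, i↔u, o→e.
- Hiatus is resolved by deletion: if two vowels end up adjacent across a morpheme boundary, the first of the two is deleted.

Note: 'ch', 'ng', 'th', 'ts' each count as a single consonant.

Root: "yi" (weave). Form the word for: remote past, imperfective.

Attach tense remote past op- → opyi.
Attach aspect imperfective a- → aopyi.
Apply vowel harmony: aopyi → eepyi.
Apply vowel deletion: eepyi → epyi.

epyi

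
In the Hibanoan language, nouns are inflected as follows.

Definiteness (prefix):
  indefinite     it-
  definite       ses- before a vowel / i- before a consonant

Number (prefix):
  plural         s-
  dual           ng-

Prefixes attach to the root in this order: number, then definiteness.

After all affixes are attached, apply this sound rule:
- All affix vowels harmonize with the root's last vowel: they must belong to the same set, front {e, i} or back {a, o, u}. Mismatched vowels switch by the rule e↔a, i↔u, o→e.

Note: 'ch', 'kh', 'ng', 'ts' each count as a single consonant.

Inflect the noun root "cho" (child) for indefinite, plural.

Attach number plural s- → scho.
Attach definiteness indefinite it- → itscho.
Apply vowel harmony: itscho → utscho.

utscho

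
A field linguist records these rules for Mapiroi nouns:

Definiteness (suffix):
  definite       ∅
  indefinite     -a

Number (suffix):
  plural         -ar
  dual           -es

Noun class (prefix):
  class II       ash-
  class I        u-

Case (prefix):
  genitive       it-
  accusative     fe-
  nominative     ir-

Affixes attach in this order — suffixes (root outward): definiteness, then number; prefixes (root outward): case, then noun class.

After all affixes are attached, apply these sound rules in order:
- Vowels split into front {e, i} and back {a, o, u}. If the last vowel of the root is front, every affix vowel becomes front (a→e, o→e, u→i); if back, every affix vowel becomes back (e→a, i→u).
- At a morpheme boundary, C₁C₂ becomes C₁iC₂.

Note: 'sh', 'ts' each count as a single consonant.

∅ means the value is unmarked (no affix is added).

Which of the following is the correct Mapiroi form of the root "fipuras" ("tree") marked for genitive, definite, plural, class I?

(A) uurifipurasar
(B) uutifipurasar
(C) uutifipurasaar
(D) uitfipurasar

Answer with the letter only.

B

Attach case genitive it- → itfipuras.
Attach noun class class I u- → uitfipuras.
definiteness = definite: zero marking, form stays uitfipuras.
Attach number plural -ar → uitfipurasar.
Apply vowel harmony: uitfipurasar → uutfipurasar.
Apply epenthesis: uutfipurasar → uutifipurasar.
So the correct form is uutifipurasar, option (B).
(C) uutifipurasaar is wrong: it uses indefinite instead of definite for definiteness.
(D) uitfipurasar is wrong: it fails to apply the sound rule(s).
(A) uurifipurasar is wrong: it uses nominative instead of genitive for case.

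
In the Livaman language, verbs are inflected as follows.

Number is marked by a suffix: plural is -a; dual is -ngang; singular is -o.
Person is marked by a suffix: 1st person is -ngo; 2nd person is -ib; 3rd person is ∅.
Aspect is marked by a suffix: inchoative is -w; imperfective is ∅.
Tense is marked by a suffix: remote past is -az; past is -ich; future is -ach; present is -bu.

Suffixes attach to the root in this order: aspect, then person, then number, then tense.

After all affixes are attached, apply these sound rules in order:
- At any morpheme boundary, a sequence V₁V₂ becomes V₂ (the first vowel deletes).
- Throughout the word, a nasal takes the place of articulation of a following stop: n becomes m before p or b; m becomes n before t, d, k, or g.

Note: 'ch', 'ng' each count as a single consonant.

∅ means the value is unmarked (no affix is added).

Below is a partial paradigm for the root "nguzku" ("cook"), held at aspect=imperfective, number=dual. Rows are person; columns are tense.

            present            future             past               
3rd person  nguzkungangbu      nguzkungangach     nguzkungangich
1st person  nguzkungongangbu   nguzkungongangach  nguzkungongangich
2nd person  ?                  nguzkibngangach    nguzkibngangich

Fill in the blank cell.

aspect = imperfective: zero marking, form stays nguzku.
Attach person 2nd person -ib → nguzkuib.
Attach number dual -ngang → nguzkuibngang.
Attach tense present -bu → nguzkuibngangbu.
Apply vowel deletion: nguzkuibngangbu → nguzkibngangbu.
Nasal assimilation: no change.

nguzkibngangbu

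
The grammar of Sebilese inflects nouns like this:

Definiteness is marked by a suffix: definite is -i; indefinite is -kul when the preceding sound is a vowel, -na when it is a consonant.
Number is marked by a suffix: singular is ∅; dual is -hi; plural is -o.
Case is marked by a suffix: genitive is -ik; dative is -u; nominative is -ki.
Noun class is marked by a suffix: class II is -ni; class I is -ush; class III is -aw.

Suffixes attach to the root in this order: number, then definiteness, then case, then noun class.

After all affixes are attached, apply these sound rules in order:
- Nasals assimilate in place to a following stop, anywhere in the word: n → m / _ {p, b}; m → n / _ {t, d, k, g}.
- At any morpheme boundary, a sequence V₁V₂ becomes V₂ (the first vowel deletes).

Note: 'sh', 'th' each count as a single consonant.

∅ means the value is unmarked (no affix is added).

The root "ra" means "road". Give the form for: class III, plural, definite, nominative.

rikaw

Attach number plural -o → rao.
Attach definiteness definite -i → raoi.
Attach case nominative -ki → raoiki.
Attach noun class class III -aw → raoikiaw.
Nasal assimilation: no change.
Apply vowel deletion: raoikiaw → rikaw.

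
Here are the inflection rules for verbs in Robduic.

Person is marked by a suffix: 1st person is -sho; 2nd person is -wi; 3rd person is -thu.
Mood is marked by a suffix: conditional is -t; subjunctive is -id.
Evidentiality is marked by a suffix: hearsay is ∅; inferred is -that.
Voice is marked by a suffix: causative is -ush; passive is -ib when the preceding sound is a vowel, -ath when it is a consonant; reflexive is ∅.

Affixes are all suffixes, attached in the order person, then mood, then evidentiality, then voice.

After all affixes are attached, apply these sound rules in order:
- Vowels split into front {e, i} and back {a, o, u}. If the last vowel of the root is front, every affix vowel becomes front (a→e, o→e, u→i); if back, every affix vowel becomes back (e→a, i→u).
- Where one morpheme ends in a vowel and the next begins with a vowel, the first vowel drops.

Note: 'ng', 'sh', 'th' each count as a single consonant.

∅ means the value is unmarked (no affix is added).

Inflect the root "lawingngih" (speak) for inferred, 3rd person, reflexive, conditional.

lawingngihthitthet

Attach person 3rd person -thu → lawingngihthu.
Attach mood conditional -t → lawingngihthut.
Attach evidentiality inferred -that → lawingngihthutthat.
voice = reflexive: zero marking, form stays lawingngihthutthat.
Apply vowel harmony: lawingngihthutthat → lawingngihthitthet.
Vowel deletion: no change.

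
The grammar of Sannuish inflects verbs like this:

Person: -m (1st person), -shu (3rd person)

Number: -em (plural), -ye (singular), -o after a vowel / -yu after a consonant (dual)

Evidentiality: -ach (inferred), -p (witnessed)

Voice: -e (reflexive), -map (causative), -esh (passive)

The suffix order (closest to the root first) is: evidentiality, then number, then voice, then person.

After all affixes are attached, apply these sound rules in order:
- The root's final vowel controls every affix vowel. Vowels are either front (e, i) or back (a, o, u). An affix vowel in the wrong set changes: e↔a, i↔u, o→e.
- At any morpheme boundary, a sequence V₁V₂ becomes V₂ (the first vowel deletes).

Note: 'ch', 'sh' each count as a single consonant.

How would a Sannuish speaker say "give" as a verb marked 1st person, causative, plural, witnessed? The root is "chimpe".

Attach evidentiality witnessed -p → chimpep.
Attach number plural -em → chimpepem.
Attach voice causative -map → chimpepemmap.
Attach person 1st person -m → chimpepemmapm.
Apply vowel harmony: chimpepemmapm → chimpepemmepm.
Vowel deletion: no change.

chimpepemmepm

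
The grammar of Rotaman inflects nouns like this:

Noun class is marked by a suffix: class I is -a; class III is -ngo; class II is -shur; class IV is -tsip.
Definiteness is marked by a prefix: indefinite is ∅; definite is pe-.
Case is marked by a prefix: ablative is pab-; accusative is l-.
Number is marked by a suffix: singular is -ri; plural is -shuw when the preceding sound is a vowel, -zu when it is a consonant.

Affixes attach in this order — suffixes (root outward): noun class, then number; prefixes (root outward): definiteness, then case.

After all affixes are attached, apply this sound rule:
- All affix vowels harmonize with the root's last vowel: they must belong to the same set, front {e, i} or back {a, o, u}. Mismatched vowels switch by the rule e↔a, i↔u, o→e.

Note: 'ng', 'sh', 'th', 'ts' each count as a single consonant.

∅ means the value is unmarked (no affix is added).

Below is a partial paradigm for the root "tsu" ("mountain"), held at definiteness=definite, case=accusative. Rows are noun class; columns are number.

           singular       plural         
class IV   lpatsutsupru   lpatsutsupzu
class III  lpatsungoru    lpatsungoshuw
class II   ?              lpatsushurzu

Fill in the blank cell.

Attach definiteness definite pe- → petsu.
Attach case accusative l- → lpetsu.
Attach noun class class II -shur → lpetsushur.
Attach number singular -ri → lpetsushurri.
Apply vowel harmony: lpetsushurri → lpatsushurru.

lpatsushurru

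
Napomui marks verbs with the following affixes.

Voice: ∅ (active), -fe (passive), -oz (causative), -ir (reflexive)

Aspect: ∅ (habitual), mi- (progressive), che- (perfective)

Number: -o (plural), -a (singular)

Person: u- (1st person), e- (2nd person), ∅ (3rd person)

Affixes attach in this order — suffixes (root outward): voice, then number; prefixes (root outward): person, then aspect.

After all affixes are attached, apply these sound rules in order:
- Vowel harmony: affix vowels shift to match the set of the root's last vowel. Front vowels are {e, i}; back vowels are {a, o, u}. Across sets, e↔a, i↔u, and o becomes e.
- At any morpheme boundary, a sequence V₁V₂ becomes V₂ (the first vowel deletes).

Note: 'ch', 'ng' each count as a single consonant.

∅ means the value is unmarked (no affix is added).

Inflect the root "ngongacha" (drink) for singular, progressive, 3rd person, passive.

mungongachafa

Attach voice passive -fe → ngongachafe.
person = 3rd person: zero marking, form stays ngongachafe.
Attach aspect progressive mi- → mingongachafe.
Attach number singular -a → mingongachafea.
Apply vowel harmony: mingongachafea → mungongachafaa.
Apply vowel deletion: mungongachafaa → mungongachafa.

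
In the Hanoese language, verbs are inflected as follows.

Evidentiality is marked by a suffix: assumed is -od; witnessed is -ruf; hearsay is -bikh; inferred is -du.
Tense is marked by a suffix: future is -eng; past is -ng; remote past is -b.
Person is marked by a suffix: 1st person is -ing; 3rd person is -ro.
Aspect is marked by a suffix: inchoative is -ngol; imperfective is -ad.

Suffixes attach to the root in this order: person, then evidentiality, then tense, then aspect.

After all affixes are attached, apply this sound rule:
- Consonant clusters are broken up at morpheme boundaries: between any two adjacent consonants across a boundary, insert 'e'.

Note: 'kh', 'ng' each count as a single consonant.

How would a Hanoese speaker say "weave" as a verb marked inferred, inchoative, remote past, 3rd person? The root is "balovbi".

Attach person 3rd person -ro → balovbiro.
Attach evidentiality inferred -du → balovbirodu.
Attach tense remote past -b → balovbirodub.
Attach aspect inchoative -ngol → balovbirodubngol.
Apply epenthesis: balovbirodubngol → balovbirodubengol.

balovbirodubengol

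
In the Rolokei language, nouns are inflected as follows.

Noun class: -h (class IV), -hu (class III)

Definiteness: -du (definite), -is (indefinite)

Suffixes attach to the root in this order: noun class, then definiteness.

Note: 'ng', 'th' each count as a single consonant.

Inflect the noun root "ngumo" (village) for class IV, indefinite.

ngumohis

Attach noun class class IV -h → ngumoh.
Attach definiteness indefinite -is → ngumohis.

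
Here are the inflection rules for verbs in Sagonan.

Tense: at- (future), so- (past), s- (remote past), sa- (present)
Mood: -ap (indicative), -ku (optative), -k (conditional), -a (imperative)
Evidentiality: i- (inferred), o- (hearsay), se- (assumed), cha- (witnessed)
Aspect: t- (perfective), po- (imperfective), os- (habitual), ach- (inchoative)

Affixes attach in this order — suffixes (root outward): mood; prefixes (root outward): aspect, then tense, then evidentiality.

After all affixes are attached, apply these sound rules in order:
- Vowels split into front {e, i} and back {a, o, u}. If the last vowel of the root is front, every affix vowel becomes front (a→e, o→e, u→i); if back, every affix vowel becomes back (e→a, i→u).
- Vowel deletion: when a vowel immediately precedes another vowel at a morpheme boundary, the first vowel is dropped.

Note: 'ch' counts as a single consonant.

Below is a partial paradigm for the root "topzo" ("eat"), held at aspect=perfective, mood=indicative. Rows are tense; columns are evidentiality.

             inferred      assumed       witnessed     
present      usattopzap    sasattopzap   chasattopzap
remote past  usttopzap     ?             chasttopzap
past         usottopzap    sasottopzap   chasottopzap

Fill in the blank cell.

Attach aspect perfective t- → ttopzo.
Attach tense remote past s- → sttopzo.
Attach evidentiality assumed se- → sesttopzo.
Attach mood indicative -ap → sesttopzoap.
Apply vowel harmony: sesttopzoap → sasttopzoap.
Apply vowel deletion: sasttopzoap → sasttopzap.

sasttopzap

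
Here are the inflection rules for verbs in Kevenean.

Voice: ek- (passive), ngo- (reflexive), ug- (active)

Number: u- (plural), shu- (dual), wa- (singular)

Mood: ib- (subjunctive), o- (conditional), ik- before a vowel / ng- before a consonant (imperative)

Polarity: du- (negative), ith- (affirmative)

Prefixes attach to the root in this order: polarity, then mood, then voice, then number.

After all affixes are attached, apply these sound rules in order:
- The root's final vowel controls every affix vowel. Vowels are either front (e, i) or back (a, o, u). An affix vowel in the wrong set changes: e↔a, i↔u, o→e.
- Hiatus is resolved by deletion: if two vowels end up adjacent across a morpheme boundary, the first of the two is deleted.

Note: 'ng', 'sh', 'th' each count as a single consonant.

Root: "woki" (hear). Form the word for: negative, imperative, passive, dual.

Attach polarity negative du- → duwoki.
Attach mood imperative ng- (before consonant 'd') → ngduwoki.
Attach voice passive ek- → ekngduwoki.
Attach number dual shu- → shuekngduwoki.
Apply vowel harmony: shuekngduwoki → shiekngdiwoki.
Apply vowel deletion: shiekngdiwoki → shekngdiwoki.

shekngdiwoki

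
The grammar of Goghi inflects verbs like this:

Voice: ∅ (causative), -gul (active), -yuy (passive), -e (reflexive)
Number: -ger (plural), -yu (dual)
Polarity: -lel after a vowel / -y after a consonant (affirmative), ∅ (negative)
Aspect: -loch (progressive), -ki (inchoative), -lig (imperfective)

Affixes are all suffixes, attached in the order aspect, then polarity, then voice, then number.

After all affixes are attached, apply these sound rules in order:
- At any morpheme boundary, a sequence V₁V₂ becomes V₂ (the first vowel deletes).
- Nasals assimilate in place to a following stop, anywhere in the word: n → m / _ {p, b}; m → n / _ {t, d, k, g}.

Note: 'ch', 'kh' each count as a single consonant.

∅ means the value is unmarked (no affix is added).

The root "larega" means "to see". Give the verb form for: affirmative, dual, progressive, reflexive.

laregalochyeyu

Attach aspect progressive -loch → laregaloch.
Attach polarity affirmative -y (after consonant 'ch') → laregalochy.
Attach voice reflexive -e → laregalochye.
Attach number dual -yu → laregalochyeyu.
Vowel deletion: no change.
Nasal assimilation: no change.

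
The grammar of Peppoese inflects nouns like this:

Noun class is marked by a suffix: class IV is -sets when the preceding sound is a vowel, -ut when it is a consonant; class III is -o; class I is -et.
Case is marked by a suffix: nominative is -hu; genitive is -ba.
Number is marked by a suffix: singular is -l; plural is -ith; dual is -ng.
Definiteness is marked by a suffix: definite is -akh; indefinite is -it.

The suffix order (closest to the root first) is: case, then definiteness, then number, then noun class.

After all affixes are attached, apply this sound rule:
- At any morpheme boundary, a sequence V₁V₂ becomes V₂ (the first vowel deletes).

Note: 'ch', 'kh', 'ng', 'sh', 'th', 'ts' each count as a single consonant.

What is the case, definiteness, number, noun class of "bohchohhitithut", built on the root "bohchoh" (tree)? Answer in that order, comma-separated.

nominative, indefinite, plural, class IV

Segment: bohchoh-hu-it-ith-ut.
case: -hu → nominative.
definiteness: -it → indefinite.
number: -ith → plural.
noun class: -sets/ut → class IV.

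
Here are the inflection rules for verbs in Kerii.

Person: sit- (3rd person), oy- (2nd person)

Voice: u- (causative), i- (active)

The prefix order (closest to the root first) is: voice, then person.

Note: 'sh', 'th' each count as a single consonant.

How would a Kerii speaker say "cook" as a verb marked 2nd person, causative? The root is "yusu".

oyuyusu

Attach voice causative u- → uyusu.
Attach person 2nd person oy- → oyuyusu.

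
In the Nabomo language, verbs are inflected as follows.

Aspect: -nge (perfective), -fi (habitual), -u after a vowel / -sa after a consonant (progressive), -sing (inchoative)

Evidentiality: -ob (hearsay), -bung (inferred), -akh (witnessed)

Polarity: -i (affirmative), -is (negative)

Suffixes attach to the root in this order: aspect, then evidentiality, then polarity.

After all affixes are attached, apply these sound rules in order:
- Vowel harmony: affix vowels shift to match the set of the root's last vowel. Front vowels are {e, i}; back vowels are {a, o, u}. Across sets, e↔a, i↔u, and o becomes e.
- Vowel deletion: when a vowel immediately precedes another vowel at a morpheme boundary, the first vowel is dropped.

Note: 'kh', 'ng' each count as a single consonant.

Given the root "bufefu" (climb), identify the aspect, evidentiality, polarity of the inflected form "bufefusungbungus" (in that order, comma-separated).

inchoative, inferred, negative

Segment: bufefu-sing-bung-is.
aspect: -sing → inchoative.
evidentiality: -bung → inferred.
polarity: -is → negative.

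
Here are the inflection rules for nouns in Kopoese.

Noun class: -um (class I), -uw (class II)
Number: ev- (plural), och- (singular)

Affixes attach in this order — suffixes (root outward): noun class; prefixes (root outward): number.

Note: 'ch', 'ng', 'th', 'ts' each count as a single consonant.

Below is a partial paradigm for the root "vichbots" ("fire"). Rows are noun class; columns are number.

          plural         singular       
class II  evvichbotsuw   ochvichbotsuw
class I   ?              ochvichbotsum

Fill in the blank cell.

evvichbotsum

Attach number plural ev- → evvichbots.
Attach noun class class I -um → evvichbotsum.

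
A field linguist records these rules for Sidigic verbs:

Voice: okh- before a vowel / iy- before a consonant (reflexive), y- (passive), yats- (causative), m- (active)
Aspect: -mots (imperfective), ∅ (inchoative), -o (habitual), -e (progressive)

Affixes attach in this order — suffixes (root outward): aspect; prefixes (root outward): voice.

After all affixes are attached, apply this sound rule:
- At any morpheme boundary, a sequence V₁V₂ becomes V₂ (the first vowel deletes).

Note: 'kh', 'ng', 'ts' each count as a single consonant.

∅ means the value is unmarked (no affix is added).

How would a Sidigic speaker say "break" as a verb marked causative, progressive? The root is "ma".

Attach aspect progressive -e → mae.
Attach voice causative yats- → yatsmae.
Apply vowel deletion: yatsmae → yatsme.

yatsme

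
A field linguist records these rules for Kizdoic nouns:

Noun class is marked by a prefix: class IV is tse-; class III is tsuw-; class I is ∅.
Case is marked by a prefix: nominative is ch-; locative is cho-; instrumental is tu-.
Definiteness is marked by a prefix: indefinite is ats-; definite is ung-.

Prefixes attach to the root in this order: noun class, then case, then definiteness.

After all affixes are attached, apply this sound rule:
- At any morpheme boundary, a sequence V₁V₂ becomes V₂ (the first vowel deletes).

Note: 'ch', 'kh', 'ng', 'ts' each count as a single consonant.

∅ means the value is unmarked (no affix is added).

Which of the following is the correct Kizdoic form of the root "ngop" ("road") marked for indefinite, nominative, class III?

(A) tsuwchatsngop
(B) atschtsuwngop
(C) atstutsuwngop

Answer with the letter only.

Attach noun class class III tsuw- → tsuwngop.
Attach case nominative ch- → chtsuwngop.
Attach definiteness indefinite ats- → atschtsuwngop.
Vowel deletion: no change.
So the correct form is atschtsuwngop, option (B).
(C) atstutsuwngop is wrong: it uses instrumental instead of nominative for case.
(A) tsuwchatsngop is wrong: it has the affixes in the wrong order.

B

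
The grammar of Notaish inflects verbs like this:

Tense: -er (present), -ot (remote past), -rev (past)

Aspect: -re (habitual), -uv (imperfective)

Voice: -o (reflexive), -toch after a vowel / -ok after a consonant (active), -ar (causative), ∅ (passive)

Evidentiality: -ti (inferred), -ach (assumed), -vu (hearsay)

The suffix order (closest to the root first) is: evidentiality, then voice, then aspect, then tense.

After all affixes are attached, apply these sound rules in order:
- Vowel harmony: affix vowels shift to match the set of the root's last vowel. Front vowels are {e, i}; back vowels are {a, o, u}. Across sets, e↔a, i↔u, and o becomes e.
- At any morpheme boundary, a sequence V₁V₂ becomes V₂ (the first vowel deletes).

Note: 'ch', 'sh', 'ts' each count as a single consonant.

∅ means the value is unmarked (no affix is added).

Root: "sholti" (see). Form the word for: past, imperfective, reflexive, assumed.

sholtechivrev

Attach evidentiality assumed -ach → sholtiach.
Attach voice reflexive -o → sholtiacho.
Attach aspect imperfective -uv → sholtiachouv.
Attach tense past -rev → sholtiachouvrev.
Apply vowel harmony: sholtiachouvrev → sholtiecheivrev.
Apply vowel deletion: sholtiecheivrev → sholtechivrev.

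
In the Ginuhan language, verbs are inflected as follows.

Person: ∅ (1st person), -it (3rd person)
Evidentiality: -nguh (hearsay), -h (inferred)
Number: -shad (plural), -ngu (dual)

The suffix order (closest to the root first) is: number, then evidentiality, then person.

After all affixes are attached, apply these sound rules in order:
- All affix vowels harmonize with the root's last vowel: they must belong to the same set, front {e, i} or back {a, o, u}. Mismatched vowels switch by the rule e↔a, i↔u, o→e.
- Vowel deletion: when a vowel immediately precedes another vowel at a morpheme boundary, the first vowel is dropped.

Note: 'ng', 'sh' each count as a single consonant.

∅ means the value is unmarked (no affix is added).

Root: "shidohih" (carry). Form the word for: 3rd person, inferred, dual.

Attach number dual -ngu → shidohihngu.
Attach evidentiality inferred -h → shidohihnguh.
Attach person 3rd person -it → shidohihnguhit.
Apply vowel harmony: shidohihnguhit → shidohihngihit.
Vowel deletion: no change.

shidohihngihit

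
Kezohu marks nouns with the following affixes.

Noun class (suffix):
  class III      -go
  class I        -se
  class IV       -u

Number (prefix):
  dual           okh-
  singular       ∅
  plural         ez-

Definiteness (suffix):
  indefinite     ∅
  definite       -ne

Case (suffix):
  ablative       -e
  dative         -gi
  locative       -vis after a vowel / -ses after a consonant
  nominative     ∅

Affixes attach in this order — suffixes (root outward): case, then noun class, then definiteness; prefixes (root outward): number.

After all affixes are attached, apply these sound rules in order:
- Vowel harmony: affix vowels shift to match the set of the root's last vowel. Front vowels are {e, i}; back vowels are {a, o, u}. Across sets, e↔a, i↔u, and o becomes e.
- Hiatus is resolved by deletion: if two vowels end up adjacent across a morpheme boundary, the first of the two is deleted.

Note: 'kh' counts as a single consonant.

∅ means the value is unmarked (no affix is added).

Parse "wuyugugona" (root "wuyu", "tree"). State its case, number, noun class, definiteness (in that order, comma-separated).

dative, singular, class III, definite

Segment: wuyu-gi-go-ne.
case: -gi → dative.
number: ∅ → singular.
noun class: -go → class III.
definiteness: -ne → definite.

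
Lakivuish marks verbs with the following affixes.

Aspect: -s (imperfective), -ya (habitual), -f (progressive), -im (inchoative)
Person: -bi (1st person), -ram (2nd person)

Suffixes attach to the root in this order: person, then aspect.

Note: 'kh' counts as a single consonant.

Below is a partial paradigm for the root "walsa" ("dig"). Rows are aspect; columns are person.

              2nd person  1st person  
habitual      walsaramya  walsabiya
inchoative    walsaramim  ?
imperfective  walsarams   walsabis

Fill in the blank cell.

Attach person 1st person -bi → walsabi.
Attach aspect inchoative -im → walsabiim.

walsabiim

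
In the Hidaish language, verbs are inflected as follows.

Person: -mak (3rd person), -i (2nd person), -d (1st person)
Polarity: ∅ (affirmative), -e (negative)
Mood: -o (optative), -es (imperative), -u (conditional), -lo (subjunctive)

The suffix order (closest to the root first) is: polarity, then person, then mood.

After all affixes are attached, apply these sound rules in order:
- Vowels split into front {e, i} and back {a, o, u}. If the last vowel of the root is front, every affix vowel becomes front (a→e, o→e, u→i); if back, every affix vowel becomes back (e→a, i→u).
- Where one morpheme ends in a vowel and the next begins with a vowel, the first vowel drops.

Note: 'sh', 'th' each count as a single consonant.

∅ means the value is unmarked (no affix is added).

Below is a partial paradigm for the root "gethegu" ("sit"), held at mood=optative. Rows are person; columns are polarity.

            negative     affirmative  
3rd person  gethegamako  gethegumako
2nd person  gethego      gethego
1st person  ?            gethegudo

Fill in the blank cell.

gethegado

Attach polarity negative -e → gethegue.
Attach person 1st person -d → gethegued.
Attach mood optative -o → getheguedo.
Apply vowel harmony: getheguedo → getheguado.
Apply vowel deletion: getheguado → gethegado.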